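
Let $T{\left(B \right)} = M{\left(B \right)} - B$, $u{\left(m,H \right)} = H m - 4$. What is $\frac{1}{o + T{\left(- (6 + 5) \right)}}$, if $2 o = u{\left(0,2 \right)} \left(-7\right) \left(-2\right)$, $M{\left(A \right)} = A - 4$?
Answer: $- \frac{1}{32} \approx -0.03125$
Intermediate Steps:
$M{\left(A \right)} = -4 + A$
$u{\left(m,H \right)} = -4 + H m$
$T{\left(B \right)} = -4$ ($T{\left(B \right)} = \left(-4 + B\right) - B = -4$)
$o = -28$ ($o = \frac{\left(-4 + 2 \cdot 0\right) \left(-7\right) \left(-2\right)}{2} = \frac{\left(-4 + 0\right) \left(-7\right) \left(-2\right)}{2} = \frac{\left(-4\right) \left(-7\right) \left(-2\right)}{2} = \frac{28 \left(-2\right)}{2} = \frac{1}{2} \left(-56\right) = -28$)
$\frac{1}{o + T{\left(- (6 + 5) \right)}} = \frac{1}{-28 - 4} = \frac{1}{-32} = - \frac{1}{32}$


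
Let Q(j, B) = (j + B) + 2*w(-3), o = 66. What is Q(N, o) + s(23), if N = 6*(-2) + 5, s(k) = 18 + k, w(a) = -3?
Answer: 94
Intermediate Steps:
N = -7 (N = -12 + 5 = -7)
Q(j, B) = -6 + B + j (Q(j, B) = (j + B) + 2*(-3) = (B + j) - 6 = -6 + B + j)
Q(N, o) + s(23) = (-6 + 66 - 7) + (18 + 23) = 53 + 41 = 94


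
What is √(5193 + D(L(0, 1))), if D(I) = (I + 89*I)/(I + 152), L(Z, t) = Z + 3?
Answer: 3*√554683/31 ≈ 72.075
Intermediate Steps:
L(Z, t) = 3 + Z
D(I) = 90*I/(152 + I) (D(I) = (90*I)/(152 + I) = 90*I/(152 + I))
√(5193 + D(L(0, 1))) = √(5193 + 90*(3 + 0)/(152 + (3 + 0))) = √(5193 + 90*3/(152 + 3)) = √(5193 + 90*3/155) = √(5193 + 90*3*(1/155)) = √(5193 + 54/31) = √(161037/31) = 3*√554683/31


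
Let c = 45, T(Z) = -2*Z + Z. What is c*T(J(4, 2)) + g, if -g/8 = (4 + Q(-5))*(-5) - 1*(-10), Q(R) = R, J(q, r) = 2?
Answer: -210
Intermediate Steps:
T(Z) = -Z
g = -120 (g = -8*((4 - 5)*(-5) - 1*(-10)) = -8*(-1*(-5) + 10) = -8*(5 + 10) = -8*15 = -120)
c*T(J(4, 2)) + g = 45*(-1*2) - 120 = 45*(-2) - 120 = -90 - 120 = -210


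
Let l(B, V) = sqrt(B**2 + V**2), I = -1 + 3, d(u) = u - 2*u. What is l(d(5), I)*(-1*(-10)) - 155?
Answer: -155 + 10*sqrt(29) ≈ -101.15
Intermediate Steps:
d(u) = -u
I = 2
l(d(5), I)*(-1*(-10)) - 155 = sqrt((-1*5)**2 + 2**2)*(-1*(-10)) - 155 = sqrt((-5)**2 + 4)*10 - 155 = sqrt(25 + 4)*10 - 155 = sqrt(29)*10 - 155 = 10*sqrt(29) - 155 = -155 + 10*sqrt(29)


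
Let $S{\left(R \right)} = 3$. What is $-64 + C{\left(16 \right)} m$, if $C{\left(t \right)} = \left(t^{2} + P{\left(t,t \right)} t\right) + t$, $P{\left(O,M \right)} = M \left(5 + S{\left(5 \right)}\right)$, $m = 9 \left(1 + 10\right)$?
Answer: $229616$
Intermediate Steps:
$m = 99$ ($m = 9 \cdot 11 = 99$)
$P{\left(O,M \right)} = 8 M$ ($P{\left(O,M \right)} = M \left(5 + 3\right) = M 8 = 8 M$)
$C{\left(t \right)} = t + 9 t^{2}$ ($C{\left(t \right)} = \left(t^{2} + 8 t t\right) + t = \left(t^{2} + 8 t^{2}\right) + t = 9 t^{2} + t = t + 9 t^{2}$)
$-64 + C{\left(16 \right)} m = -64 + 16 \left(1 + 9 \cdot 16\right) 99 = -64 + 16 \left(1 + 144\right) 99 = -64 + 16 \cdot 145 \cdot 99 = -64 + 2320 \cdot 99 = -64 + 229680 = 229616$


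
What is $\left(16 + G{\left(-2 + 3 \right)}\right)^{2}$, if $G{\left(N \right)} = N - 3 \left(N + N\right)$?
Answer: $121$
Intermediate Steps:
$G{\left(N \right)} = - 5 N$ ($G{\left(N \right)} = N - 3 \cdot 2 N = N - 6 N = - 5 N$)
$\left(16 + G{\left(-2 + 3 \right)}\right)^{2} = \left(16 - 5 \left(-2 + 3\right)\right)^{2} = \left(16 - 5\right)^{2} = 11^{2} = 121$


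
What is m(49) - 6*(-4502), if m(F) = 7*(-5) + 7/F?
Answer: 188840/7 ≈ 26977.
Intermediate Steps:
m(F) = -35 + 7/F
m(49) - 6*(-4502) = (-35 + 7/49) - 6*(-4502) = (-35 + 7*(1/49)) + 27012 = (-35 + 1/7) + 27012 = -244/7 + 27012 = 188840/7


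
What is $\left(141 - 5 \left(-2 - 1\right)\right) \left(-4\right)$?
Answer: $-624$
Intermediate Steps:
$\left(141 - 5 \left(-2 - 1\right)\right) \left(-4\right) = \left(141 - -15\right) \left(-4\right) = \left(141 + 15\right) \left(-4\right) = 156 \left(-4\right) = -624$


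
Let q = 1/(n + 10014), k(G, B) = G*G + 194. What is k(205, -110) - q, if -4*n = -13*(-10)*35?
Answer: 749513905/17753 ≈ 42219.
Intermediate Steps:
k(G, B) = 194 + G**2 (k(G, B) = G**2 + 194 = 194 + G**2)
n = -2275/2 (n = -(-13*(-10))*35/4 = -65*35/2 = -1/4*4550 = -2275/2 ≈ -1137.5)
q = 2/17753 (q = 1/(-2275/2 + 10014) = 1/(17753/2) = 2/17753 ≈ 0.00011266)
k(205, -110) - q = (194 + 205**2) - 1*2/17753 = (194 + 42025) - 2/17753 = 42219 - 2/17753 = 749513905/17753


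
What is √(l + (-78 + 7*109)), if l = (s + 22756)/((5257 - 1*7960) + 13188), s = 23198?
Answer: 17*√3237535/1165 ≈ 26.256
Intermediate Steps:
l = 5106/1165 (l = (23198 + 22756)/((5257 - 1*7960) + 13188) = 45954/((5257 - 7960) + 13188) = 45954/(-2703 + 13188) = 45954/10485 = 45954*(1/10485) = 5106/1165 ≈ 4.3828)
√(l + (-78 + 7*109)) = √(5106/1165 + (-78 + 7*109)) = √(5106/1165 + (-78 + 763)) = √(5106/1165 + 685) = √(803131/1165) = 17*√3237535/1165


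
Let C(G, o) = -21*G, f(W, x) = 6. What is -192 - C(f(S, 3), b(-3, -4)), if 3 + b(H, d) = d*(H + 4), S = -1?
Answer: -66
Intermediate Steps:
b(H, d) = -3 + d*(4 + H) (b(H, d) = -3 + d*(H + 4) = -3 + d*(4 + H))
-192 - C(f(S, 3), b(-3, -4)) = -192 - (-21)*6 = -192 - 1*(-126) = -192 + 126 = -66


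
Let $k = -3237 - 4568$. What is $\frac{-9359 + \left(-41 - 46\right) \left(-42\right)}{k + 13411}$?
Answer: $- \frac{5705}{5606} \approx -1.0177$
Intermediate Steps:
$k = -7805$
$\frac{-9359 + \left(-41 - 46\right) \left(-42\right)}{k + 13411} = \frac{-9359 + \left(-41 - 46\right) \left(-42\right)}{-7805 + 13411} = \frac{-9359 + \left(-41 - 46\right) \left(-42\right)}{5606} = \left(-9359 - -3654\right) \frac{1}{5606} = \left(-9359 + 3654\right) \frac{1}{5606} = \left(-5705\right) \frac{1}{5606} = - \frac{5705}{5606}$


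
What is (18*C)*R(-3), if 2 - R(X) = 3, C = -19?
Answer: 342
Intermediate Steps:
R(X) = -1 (R(X) = 2 - 1*3 = 2 - 3 = -1)
(18*C)*R(-3) = (18*(-19))*(-1) = -342*(-1) = 342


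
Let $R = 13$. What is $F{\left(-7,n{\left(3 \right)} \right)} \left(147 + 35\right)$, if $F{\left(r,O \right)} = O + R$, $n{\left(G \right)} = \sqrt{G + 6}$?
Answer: $2912$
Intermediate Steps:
$n{\left(G \right)} = \sqrt{6 + G}$
$F{\left(r,O \right)} = 13 + O$ ($F{\left(r,O \right)} = O + 13 = 13 + O$)
$F{\left(-7,n{\left(3 \right)} \right)} \left(147 + 35\right) = \left(13 + \sqrt{6 + 3}\right) \left(147 + 35\right) = \left(13 + \sqrt{9}\right) 182 = \left(13 + 3\right) 182 = 16 \cdot 182 = 2912$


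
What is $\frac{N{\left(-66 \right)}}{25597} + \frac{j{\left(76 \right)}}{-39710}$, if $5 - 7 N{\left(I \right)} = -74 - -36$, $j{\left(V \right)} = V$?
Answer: $- \frac{28493}{17022005} \approx -0.0016739$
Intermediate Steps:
$N{\left(I \right)} = \frac{43}{7}$ ($N{\left(I \right)} = \frac{5}{7} - \frac{-74 - -36}{7} = \frac{5}{7} - \frac{-74 + 36}{7} = \frac{5}{7} - - \frac{38}{7} = \frac{5}{7} + \frac{38}{7} = \frac{43}{7}$)
$\frac{N{\left(-66 \right)}}{25597} + \frac{j{\left(76 \right)}}{-39710} = \frac{43}{7 \cdot 25597} + \frac{76}{-39710} = \frac{43}{7} \cdot \frac{1}{25597} + 76 \left(- \frac{1}{39710}\right) = \frac{43}{179179} - \frac{2}{1045} = - \frac{28493}{17022005}$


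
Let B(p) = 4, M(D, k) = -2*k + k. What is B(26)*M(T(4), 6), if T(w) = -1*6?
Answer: -24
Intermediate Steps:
T(w) = -6
M(D, k) = -k
B(26)*M(T(4), 6) = 4*(-1*6) = 4*(-6) = -24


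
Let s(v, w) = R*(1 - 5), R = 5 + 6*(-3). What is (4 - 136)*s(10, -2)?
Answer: -6864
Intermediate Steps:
R = -13 (R = 5 - 18 = -13)
s(v, w) = 52 (s(v, w) = -13*(1 - 5) = -13*(-4) = 52)
(4 - 136)*s(10, -2) = (4 - 136)*52 = -132*52 = -6864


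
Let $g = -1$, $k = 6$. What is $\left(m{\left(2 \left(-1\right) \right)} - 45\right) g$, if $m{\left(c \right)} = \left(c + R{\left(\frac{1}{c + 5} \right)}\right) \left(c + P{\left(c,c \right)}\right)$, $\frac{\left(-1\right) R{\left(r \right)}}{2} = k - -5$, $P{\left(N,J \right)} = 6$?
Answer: $141$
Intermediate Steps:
$R{\left(r \right)} = -22$ ($R{\left(r \right)} = - 2 \left(6 - -5\right) = - 2 \left(6 + 5\right) = \left(-2\right) 11 = -22$)
$m{\left(c \right)} = \left(-22 + c\right) \left(6 + c\right)$ ($m{\left(c \right)} = \left(c - 22\right) \left(c + 6\right) = \left(-22 + c\right) \left(6 + c\right)$)
$\left(m{\left(2 \left(-1\right) \right)} - 45\right) g = \left(\left(-132 + \left(2 \left(-1\right)\right)^{2} - 16 \cdot 2 \left(-1\right)\right) - 45\right) \left(-1\right) = \left(\left(-132 + \left(-2\right)^{2} - -32\right) - 45\right) \left(-1\right) = \left(\left(-132 + 4 + 32\right) - 45\right) \left(-1\right) = \left(-96 - 45\right) \left(-1\right) = \left(-141\right) \left(-1\right) = 141$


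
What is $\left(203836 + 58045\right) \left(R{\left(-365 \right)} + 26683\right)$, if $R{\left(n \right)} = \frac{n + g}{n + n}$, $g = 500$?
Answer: $\frac{1020207454771}{146} \approx 6.9877 \cdot 10^{9}$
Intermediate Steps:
$R{\left(n \right)} = \frac{500 + n}{2 n}$ ($R{\left(n \right)} = \frac{n + 500}{n + n} = \frac{500 + n}{2 n}$)
$\left(203836 + 58045\right) \left(R{\left(-365 \right)} + 26683\right) = \left(203836 + 58045\right) \left(\frac{500 - 365}{2 \left(-365\right)} + 26683\right) = 261881 \left(\frac{1}{2} \left(- \frac{1}{365}\right) 135 + 26683\right) = 261881 \left(- \frac{27}{146} + 26683\right) = 261881 \cdot \frac{3895691}{146} = \frac{1020207454771}{146}$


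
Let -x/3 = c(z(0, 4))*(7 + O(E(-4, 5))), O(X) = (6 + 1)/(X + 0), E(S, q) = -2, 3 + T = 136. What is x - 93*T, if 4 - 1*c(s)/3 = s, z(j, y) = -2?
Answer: -12558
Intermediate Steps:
T = 133 (T = -3 + 136 = 133)
c(s) = 12 - 3*s
O(X) = 7/X
x = -189 (x = -3*(12 - 3*(-2))*(7 + 7/(-2)) = -3*(12 + 6)*(7 + 7*(-1/2)) = -54*(7 - 7/2) = -54*7/2 = -3*63 = -189)
x - 93*T = -189 - 93*133 = -189 - 12369 = -12558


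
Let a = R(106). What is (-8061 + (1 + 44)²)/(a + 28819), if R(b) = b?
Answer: -6036/28925 ≈ -0.20868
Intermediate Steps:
a = 106
(-8061 + (1 + 44)²)/(a + 28819) = (-8061 + (1 + 44)²)/(106 + 28819) = (-8061 + 45²)/28925 = (-8061 + 2025)*(1/28925) = -6036*1/28925 = -6036/28925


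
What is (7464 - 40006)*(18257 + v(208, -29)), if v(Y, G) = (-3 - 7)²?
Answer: -597373494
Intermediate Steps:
v(Y, G) = 100 (v(Y, G) = (-10)² = 100)
(7464 - 40006)*(18257 + v(208, -29)) = (7464 - 40006)*(18257 + 100) = -32542*18357 = -597373494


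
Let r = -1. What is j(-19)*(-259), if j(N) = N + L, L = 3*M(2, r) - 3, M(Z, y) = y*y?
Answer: 4921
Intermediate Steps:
M(Z, y) = y²
L = 0 (L = 3*(-1)² - 3 = 3*1 - 3 = 3 - 3 = 0)
j(N) = N (j(N) = N + 0 = N)
j(-19)*(-259) = -19*(-259) = 4921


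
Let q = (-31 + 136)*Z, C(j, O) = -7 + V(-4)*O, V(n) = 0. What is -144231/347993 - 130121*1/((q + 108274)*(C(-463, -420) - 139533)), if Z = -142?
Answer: -1878997998344207/4533657174792080 ≈ -0.41446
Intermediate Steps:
C(j, O) = -7 (C(j, O) = -7 + 0*O = -7 + 0 = -7)
q = -14910 (q = (-31 + 136)*(-142) = 105*(-142) = -14910)
-144231/347993 - 130121*1/((q + 108274)*(C(-463, -420) - 139533)) = -144231/347993 - 130121*1/((-14910 + 108274)*(-7 - 139533)) = -144231*1/347993 - 130121/(93364*(-139540)) = -144231/347993 - 130121/(-13028012560) = -144231/347993 - 130121*(-1/13028012560) = -144231/347993 + 130121/13028012560 = -1878997998344207/4533657174792080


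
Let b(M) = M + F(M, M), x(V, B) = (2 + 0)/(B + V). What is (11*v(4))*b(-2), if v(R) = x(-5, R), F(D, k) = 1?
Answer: 22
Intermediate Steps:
x(V, B) = 2/(B + V)
v(R) = 2/(-5 + R) (v(R) = 2/(R - 5) = 2/(-5 + R))
b(M) = 1 + M (b(M) = M + 1 = 1 + M)
(11*v(4))*b(-2) = (11*(2/(-5 + 4)))*(1 - 2) = (11*(2/(-1)))*(-1) = (11*(2*(-1)))*(-1) = (11*(-2))*(-1) = -22*(-1) = 22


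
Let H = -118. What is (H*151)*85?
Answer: -1514530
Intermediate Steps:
(H*151)*85 = -118*151*85 = -17818*85 = -1514530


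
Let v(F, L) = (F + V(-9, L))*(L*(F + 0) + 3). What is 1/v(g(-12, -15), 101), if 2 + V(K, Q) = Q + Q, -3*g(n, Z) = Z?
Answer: 1/104140 ≈ 9.6025e-6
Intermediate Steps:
g(n, Z) = -Z/3
V(K, Q) = -2 + 2*Q (V(K, Q) = -2 + (Q + Q) = -2 + 2*Q)
v(F, L) = (3 + F*L)*(-2 + F + 2*L) (v(F, L) = (F + (-2 + 2*L))*(L*(F + 0) + 3) = (-2 + F + 2*L)*(L*F + 3) = (-2 + F + 2*L)*(F*L + 3) = (-2 + F + 2*L)*(3 + F*L) = (3 + F*L)*(-2 + F + 2*L))
1/v(g(-12, -15), 101) = 1/(-6 + 3*(-⅓*(-15)) + 6*101 + 101*(-⅓*(-15))² + 2*(-⅓*(-15))*101*(-1 + 101)) = 1/(-6 + 3*5 + 606 + 101*5² + 2*5*101*100) = 1/(-6 + 15 + 606 + 101*25 + 101000) = 1/(-6 + 15 + 606 + 2525 + 101000) = 1/104140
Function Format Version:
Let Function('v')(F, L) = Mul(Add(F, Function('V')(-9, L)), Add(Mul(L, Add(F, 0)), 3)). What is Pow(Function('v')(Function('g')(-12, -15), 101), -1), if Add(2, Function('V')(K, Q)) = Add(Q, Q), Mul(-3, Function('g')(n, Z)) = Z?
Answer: Rational(1, 104140) ≈ 9.6025e-6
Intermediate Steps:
Function('g')(n, Z) = Mul(Rational(-1, 3), Z)
Function('V')(K, Q) = Add(-2, Mul(2, Q)) (Function('V')(K, Q) = Add(-2, Add(Q, Q)) = Add(-2, Mul(2, Q)))
Function('v')(F, L) = Mul(Add(3, Mul(F, L)), Add(-2, F, Mul(2, L))) (Function('v')(F, L) = Mul(Add(F, Add(-2, Mul(2, L))), Add(Mul(L, Add(F, 0)), 3)) = Mul(Add(-2, F, Mul(2, L)), Add(Mul(L, F), 3)) = Mul(Add(-2, F, Mul(2, L)), Add(Mul(F, L), 3)) = Mul(Add(-2, F, Mul(2, L)), Add(3, Mul(F, L))) = Mul(Add(3, Mul(F, L)), Add(-2, F, Mul(2, L))))
Pow(Function('v')(Function('g')(-12, -15), 101), -1) = Pow(Add(-6, Mul(3, Mul(Rational(-1, 3), -15)), Mul(6, 101), Mul(101, Pow(Mul(Rational(-1, 3), -15), 2)), Mul(2, Mul(Rational(-1, 3), -15), 101, Add(-1, 101))), -1) = Pow(Add(-6, Mul(3, 5), 606, Mul(101, Pow(5, 2)), Mul(2, 5, 101, 100)), -1) = Pow(Add(-6, 15, 606, Mul(101, 25), 101000), -1) = Pow(Add(-6, 15, 606, 2525, 101000), -1) = Pow(104140, -1) = Rational(1, 104140)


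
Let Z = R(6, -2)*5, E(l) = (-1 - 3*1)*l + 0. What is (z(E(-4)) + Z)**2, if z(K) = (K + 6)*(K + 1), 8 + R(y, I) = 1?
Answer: 114921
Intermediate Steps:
R(y, I) = -7 (R(y, I) = -8 + 1 = -7)
E(l) = -4*l (E(l) = (-1 - 3)*l + 0 = -4*l + 0 = -4*l)
z(K) = (1 + K)*(6 + K) (z(K) = (6 + K)*(1 + K) = (1 + K)*(6 + K))
Z = -35 (Z = -7*5 = -35)
(z(E(-4)) + Z)**2 = ((6 + (-4*(-4))**2 + 7*(-4*(-4))) - 35)**2 = ((6 + 16**2 + 7*16) - 35)**2 = ((6 + 256 + 112) - 35)**2 = (374 - 35)**2 = 339**2 = 114921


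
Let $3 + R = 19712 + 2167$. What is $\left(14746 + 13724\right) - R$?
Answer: $6594$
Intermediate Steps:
$R = 21876$ ($R = -3 + \left(19712 + 2167\right) = -3 + 21879 = 21876$)
$\left(14746 + 13724\right) - R = \left(14746 + 13724\right) - 21876 = 28470 - 21876 = 6594$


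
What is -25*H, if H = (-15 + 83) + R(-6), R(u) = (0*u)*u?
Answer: -1700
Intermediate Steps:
R(u) = 0 (R(u) = 0*u = 0)
H = 68 (H = (-15 + 83) + 0 = 68 + 0 = 68)
-25*H = -25*68 = -1700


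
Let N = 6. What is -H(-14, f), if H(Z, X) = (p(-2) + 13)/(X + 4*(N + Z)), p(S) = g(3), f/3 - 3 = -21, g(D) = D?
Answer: 8/43 ≈ 0.18605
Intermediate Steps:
f = -54 (f = 9 + 3*(-21) = 9 - 63 = -54)
p(S) = 3
H(Z, X) = 16/(24 + X + 4*Z) (H(Z, X) = (3 + 13)/(X + 4*(6 + Z)) = 16/(X + (24 + 4*Z)) = 16/(24 + X + 4*Z))
-H(-14, f) = -16/(24 - 54 + 4*(-14)) = -16/(24 - 54 - 56) = -16/(-86) = -16*(-1)/86 = -1*(-8/43) = 8/43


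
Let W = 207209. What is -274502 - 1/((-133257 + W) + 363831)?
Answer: -120172309067/437783 ≈ -2.7450e+5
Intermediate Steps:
-274502 - 1/((-133257 + W) + 363831) = -274502 - 1/((-133257 + 207209) + 363831) = -274502 - 1/(73952 + 363831) = -274502 - 1/437783 = -120172309067/437783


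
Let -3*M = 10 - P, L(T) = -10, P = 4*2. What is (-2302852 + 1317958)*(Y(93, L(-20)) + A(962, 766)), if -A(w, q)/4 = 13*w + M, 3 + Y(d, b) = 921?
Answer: 48361578380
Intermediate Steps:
P = 8
M = -2/3 (M = -(10 - 1*8)/3 = -(10 - 8)/3 = -1/3*2 = -2/3 ≈ -0.66667)
Y(d, b) = 918 (Y(d, b) = -3 + 921 = 918)
A(w, q) = 8/3 - 52*w (A(w, q) = -4*(13*w - 2/3) = -4*(-2/3 + 13*w) = 8/3 - 52*w)
(-2302852 + 1317958)*(Y(93, L(-20)) + A(962, 766)) = (-2302852 + 1317958)*(918 + (8/3 - 52*962)) = -984894*(918 + (8/3 - 50024)) = -984894*(918 - 150064/3) = -984894*(-147310/3) = 48361578380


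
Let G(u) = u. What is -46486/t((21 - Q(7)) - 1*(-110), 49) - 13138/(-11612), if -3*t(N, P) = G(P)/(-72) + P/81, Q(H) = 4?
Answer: -524680838023/284494 ≈ -1.8443e+6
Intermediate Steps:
t(N, P) = P/1944 (t(N, P) = -(P/(-72) + P/81)/3 = -(P*(-1/72) + P*(1/81))/3 = -(-P/72 + P/81)/3 = -(-1)*P/1944 = P/1944)
-46486/t((21 - Q(7)) - 1*(-110), 49) - 13138/(-11612) = -46486/((1/1944)*49) - 13138/(-11612) = -46486/49/1944 - 13138*(-1/11612) = -46486*1944/49 + 6569/5806 = -90368784/49 + 6569/5806 = -524680838023/284494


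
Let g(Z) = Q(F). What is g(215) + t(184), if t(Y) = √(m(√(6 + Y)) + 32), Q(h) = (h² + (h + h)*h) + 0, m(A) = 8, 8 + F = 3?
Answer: 75 + 2*√10 ≈ 81.325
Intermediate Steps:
F = -5 (F = -8 + 3 = -5)
Q(h) = 3*h² (Q(h) = (h² + (2*h)*h) + 0 = (h² + 2*h²) + 0 = 3*h² + 0 = 3*h²)
g(Z) = 75 (g(Z) = 3*(-5)² = 3*25 = 75)
t(Y) = 2*√10 (t(Y) = √(8 + 32) = √40 = 2*√10)
g(215) + t(184) = 75 + 2*√10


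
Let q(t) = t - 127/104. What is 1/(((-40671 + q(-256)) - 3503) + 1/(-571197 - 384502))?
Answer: -99392696/4416138857157 ≈ -2.2507e-5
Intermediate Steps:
q(t) = -127/104 + t (q(t) = t - 127*1/104 = t - 127/104 = -127/104 + t)
1/(((-40671 + q(-256)) - 3503) + 1/(-571197 - 384502)) = 1/(((-40671 + (-127/104 - 256)) - 3503) + 1/(-571197 - 384502)) = 1/(((-40671 - 26751/104) - 3503) + 1/(-955699)) = 1/((-4256535/104 - 3503) - 1/955699) = 1/(-4620847/104 - 1/955699) = 1/(-4416138857157/99392696) = -99392696/4416138857157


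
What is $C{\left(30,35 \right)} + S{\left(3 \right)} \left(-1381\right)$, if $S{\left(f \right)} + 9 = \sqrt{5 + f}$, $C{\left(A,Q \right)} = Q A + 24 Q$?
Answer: $14319 - 2762 \sqrt{2} \approx 10413.0$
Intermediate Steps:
$C{\left(A,Q \right)} = 24 Q + A Q$ ($C{\left(A,Q \right)} = A Q + 24 Q = 24 Q + A Q$)
$S{\left(f \right)} = -9 + \sqrt{5 + f}$
$C{\left(30,35 \right)} + S{\left(3 \right)} \left(-1381\right) = 35 \left(24 + 30\right) + \left(-9 + \sqrt{5 + 3}\right) \left(-1381\right) = 35 \cdot 54 + \left(-9 + \sqrt{8}\right) \left(-1381\right) = 1890 + \left(-9 + 2 \sqrt{2}\right) \left(-1381\right) = 1890 + \left(12429 - 2762 \sqrt{2}\right) = 14319 - 2762 \sqrt{2}$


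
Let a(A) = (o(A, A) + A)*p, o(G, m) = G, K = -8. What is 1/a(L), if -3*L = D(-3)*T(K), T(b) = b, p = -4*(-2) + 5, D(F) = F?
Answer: -1/208 ≈ -0.0048077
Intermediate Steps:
p = 13 (p = 8 + 5 = 13)
L = -8 (L = -(-1)*(-8) = -⅓*24 = -8)
a(A) = 26*A (a(A) = (A + A)*13 = (2*A)*13 = 26*A)
1/a(L) = 1/(26*(-8)) = 1/(-208) = -1/208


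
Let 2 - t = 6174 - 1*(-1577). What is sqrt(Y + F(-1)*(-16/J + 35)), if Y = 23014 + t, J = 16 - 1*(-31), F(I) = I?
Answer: sqrt(33643822)/47 ≈ 123.41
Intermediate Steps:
J = 47 (J = 16 + 31 = 47)
t = -7749 (t = 2 - (6174 - 1*(-1577)) = 2 - (6174 + 1577) = 2 - 1*7751 = 2 - 7751 = -7749)
Y = 15265 (Y = 23014 - 7749 = 15265)
sqrt(Y + F(-1)*(-16/J + 35)) = sqrt(15265 - (-16/47 + 35)) = sqrt(15265 - 1*1629/47) = sqrt(15265 - 1629/47) = sqrt(715826/47) = sqrt(33643822)/47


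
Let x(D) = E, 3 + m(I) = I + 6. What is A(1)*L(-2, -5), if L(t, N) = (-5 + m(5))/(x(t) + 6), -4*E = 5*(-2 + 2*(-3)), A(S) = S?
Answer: 3/16 ≈ 0.18750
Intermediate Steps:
m(I) = 3 + I (m(I) = -3 + (I + 6) = -3 + (6 + I) = 3 + I)
E = 10 (E = -5*(-2 + 2*(-3))/4 = -5*(-2 - 6)/4 = -5*(-8)/4 = -¼*(-40) = 10)
x(D) = 10
L(t, N) = 3/16 (L(t, N) = (-5 + (3 + 5))/(10 + 6) = (-5 + 8)/16 = 3*(1/16) = 3/16)
A(1)*L(-2, -5) = 1*(3/16) = 3/16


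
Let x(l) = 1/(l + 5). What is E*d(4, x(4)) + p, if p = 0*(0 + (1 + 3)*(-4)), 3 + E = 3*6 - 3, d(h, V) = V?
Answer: 4/3 ≈ 1.3333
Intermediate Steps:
x(l) = 1/(5 + l)
E = 12 (E = -3 + (3*6 - 3) = -3 + (18 - 3) = -3 + 15 = 12)
p = 0 (p = 0*(0 + 4*(-4)) = 0*(0 - 16) = 0*(-16) = 0)
E*d(4, x(4)) + p = 12/(5 + 4) + 0 = 12/9 + 0 = 12*(⅑) + 0 = 4/3 + 0 = 4/3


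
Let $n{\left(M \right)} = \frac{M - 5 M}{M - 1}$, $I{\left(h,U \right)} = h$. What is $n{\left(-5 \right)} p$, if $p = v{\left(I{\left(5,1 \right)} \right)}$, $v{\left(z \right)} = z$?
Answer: $- \frac{50}{3} \approx -16.667$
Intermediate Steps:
$p = 5$
$n{\left(M \right)} = - \frac{4 M}{-1 + M}$ ($n{\left(M \right)} = \frac{\left(-4\right) M}{-1 + M} = - \frac{4 M}{-1 + M}$)
$n{\left(-5 \right)} p = \left(-4\right) \left(-5\right) \frac{1}{-1 - 5} \cdot 5 = \left(-4\right) \left(-5\right) \frac{1}{-6} \cdot 5 = \left(-4\right) \left(-5\right) \left(- \frac{1}{6}\right) 5 = \left(- \frac{10}{3}\right) 5 = - \frac{50}{3}$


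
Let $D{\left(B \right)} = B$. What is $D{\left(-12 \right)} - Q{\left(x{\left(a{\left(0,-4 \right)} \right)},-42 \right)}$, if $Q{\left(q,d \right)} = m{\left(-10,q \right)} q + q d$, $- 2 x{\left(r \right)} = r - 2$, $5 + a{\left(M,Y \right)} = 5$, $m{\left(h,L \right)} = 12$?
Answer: $18$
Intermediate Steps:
$a{\left(M,Y \right)} = 0$ ($a{\left(M,Y \right)} = -5 + 5 = 0$)
$x{\left(r \right)} = 1 - \frac{r}{2}$ ($x{\left(r \right)} = - \frac{r - 2}{2} = - \frac{-2 + r}{2} = 1 - \frac{r}{2}$)
$Q{\left(q,d \right)} = 12 q + d q$ ($Q{\left(q,d \right)} = 12 q + q d = 12 q + d q$)
$D{\left(-12 \right)} - Q{\left(x{\left(a{\left(0,-4 \right)} \right)},-42 \right)} = -12 - \left(1 - 0\right) \left(12 - 42\right) = -12 - \left(1 + 0\right) \left(-30\right) = -12 - 1 \left(-30\right) = -12 - -30 = -12 + 30 = 18$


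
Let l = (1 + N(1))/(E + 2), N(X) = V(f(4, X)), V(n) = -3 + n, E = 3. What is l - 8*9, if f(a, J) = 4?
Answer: -358/5 ≈ -71.600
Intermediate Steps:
N(X) = 1 (N(X) = -3 + 4 = 1)
l = ⅖ (l = (1 + 1)/(3 + 2) = 2/5 = 2*(⅕) = ⅖ ≈ 0.40000)
l - 8*9 = ⅖ - 8*9 = ⅖ - 72 = -358/5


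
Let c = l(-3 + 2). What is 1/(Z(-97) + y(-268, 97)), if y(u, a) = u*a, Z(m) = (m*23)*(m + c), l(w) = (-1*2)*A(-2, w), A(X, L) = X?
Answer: 1/181487 ≈ 5.5100e-6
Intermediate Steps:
l(w) = 4 (l(w) = -1*2*(-2) = -2*(-2) = 4)
c = 4
Z(m) = 23*m*(4 + m) (Z(m) = (m*23)*(m + 4) = (23*m)*(4 + m) = 23*m*(4 + m))
y(u, a) = a*u
1/(Z(-97) + y(-268, 97)) = 1/(23*(-97)*(4 - 97) + 97*(-268)) = 1/(23*(-97)*(-93) - 25996) = 1/(207483 - 25996) = 1/181487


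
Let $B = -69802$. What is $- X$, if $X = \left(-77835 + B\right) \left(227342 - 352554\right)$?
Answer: $-18485924044$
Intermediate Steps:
$X = 18485924044$ ($X = \left(-77835 - 69802\right) \left(227342 - 352554\right) = \left(-147637\right) \left(-125212\right) = 18485924044$)
$- X = \left(-1\right) 18485924044 = -18485924044$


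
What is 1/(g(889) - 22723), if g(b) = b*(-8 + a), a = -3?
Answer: -1/32502 ≈ -3.0767e-5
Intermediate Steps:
g(b) = -11*b (g(b) = b*(-8 - 3) = b*(-11) = -11*b)
1/(g(889) - 22723) = 1/(-11*889 - 22723) = 1/(-9779 - 22723) = 1/(-32502) = -1/32502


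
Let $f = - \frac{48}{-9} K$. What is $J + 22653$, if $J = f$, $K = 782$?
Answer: $\frac{80471}{3} \approx 26824.0$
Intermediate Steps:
$f = \frac{12512}{3}$ ($f = - \frac{48}{-9} \cdot 782 = \left(-48\right) \left(- \frac{1}{9}\right) 782 = \frac{16}{3} \cdot 782 = \frac{12512}{3} \approx 4170.7$)
$J = \frac{12512}{3} \approx 4170.7$
$J + 22653 = \frac{12512}{3} + 22653 = \frac{80471}{3}$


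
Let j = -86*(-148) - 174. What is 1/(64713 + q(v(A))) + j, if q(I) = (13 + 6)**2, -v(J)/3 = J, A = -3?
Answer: 816938997/65074 ≈ 12554.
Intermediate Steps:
v(J) = -3*J
q(I) = 361 (q(I) = 19**2 = 361)
j = 12554 (j = 12728 - 174 = 12554)
1/(64713 + q(v(A))) + j = 1/(64713 + 361) + 12554 = 1/65074 + 12554 = 816938997/65074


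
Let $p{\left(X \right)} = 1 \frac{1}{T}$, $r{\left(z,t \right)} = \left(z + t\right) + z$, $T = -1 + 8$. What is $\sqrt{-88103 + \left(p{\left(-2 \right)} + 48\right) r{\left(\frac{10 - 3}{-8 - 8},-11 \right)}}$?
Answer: $\frac{i \sqrt{69520962}}{28} \approx 297.78 i$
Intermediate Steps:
$T = 7$
$r{\left(z,t \right)} = t + 2 z$ ($r{\left(z,t \right)} = \left(t + z\right) + z = t + 2 z$)
$p{\left(X \right)} = \frac{1}{7}$ ($p{\left(X \right)} = 1 \cdot \frac{1}{7} = \frac{1}{7}$)
$\sqrt{-88103 + \left(p{\left(-2 \right)} + 48\right) r{\left(\frac{10 - 3}{-8 - 8},-11 \right)}} = \sqrt{-88103 + \left(\frac{1}{7} + 48\right) \left(-11 + 2 \frac{10 - 3}{-8 - 8}\right)} = \sqrt{-88103 + \frac{337 \left(-11 + 2 \frac{7}{-16}\right)}{7}} = \sqrt{-88103 + \frac{337 \left(-11 + 2 \cdot 7 \left(- \frac{1}{16}\right)\right)}{7}} = \sqrt{-88103 + \frac{337 \left(-11 + 2 \left(- \frac{7}{16}\right)\right)}{7}} = \sqrt{-88103 + \frac{337 \left(-11 - \frac{7}{8}\right)}{7}} = \sqrt{-88103 + \frac{337}{7} \left(- \frac{95}{8}\right)} = \sqrt{-88103 - \frac{32015}{56}} = \sqrt{- \frac{4965783}{56}} = \frac{i \sqrt{69520962}}{28}$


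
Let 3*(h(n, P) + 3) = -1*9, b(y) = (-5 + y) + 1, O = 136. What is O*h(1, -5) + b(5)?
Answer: -815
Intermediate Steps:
b(y) = -4 + y
h(n, P) = -6 (h(n, P) = -3 + (-1*9)/3 = -3 + (1/3)*(-9) = -3 - 3 = -6)
O*h(1, -5) + b(5) = 136*(-6) + (-4 + 5) = -816 + 1 = -815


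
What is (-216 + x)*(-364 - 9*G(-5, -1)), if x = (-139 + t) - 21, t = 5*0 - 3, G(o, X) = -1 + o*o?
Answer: 219820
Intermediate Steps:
G(o, X) = -1 + o²
t = -3 (t = 0 - 3 = -3)
x = -163 (x = (-139 - 3) - 21 = -142 - 21 = -163)
(-216 + x)*(-364 - 9*G(-5, -1)) = (-216 - 163)*(-364 - 9*(-1 + (-5)²)) = -379*(-364 - 9*(-1 + 25)) = -379*(-364 - 9*24) = -379*(-364 - 216) = -379*(-580) = 219820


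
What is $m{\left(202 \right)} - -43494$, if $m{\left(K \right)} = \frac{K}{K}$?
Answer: $43495$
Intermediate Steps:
$m{\left(K \right)} = 1$
$m{\left(202 \right)} - -43494 = 1 - -43494 = 1 + 43494 = 43495$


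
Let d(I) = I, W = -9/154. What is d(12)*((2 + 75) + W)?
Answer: 71094/77 ≈ 923.30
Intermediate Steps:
W = -9/154 (W = -9*1/154 = -9/154 ≈ -0.058442)
d(12)*((2 + 75) + W) = 12*((2 + 75) - 9/154) = 12*(77 - 9/154) = 12*(11849/154) = 71094/77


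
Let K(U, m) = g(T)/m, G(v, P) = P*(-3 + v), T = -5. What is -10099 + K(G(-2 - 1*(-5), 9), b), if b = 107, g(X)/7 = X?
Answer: -1080628/107 ≈ -10099.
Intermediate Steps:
g(X) = 7*X
K(U, m) = -35/m (K(U, m) = (7*(-5))/m = -35/m)
-10099 + K(G(-2 - 1*(-5), 9), b) = -10099 - 35/107 = -1080628/107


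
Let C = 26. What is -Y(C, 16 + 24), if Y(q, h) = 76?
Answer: -76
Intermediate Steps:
-Y(C, 16 + 24) = -1*76 = -76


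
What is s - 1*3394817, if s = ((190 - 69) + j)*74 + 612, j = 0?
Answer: -3385251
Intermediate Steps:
s = 9566 (s = ((190 - 69) + 0)*74 + 612 = (121 + 0)*74 + 612 = 121*74 + 612 = 8954 + 612 = 9566)
s - 1*3394817 = 9566 - 1*3394817 = 9566 - 3394817 = -3385251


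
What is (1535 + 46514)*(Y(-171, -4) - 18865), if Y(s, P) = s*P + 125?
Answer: -867572744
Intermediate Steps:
Y(s, P) = 125 + P*s (Y(s, P) = P*s + 125 = 125 + P*s)
(1535 + 46514)*(Y(-171, -4) - 18865) = (1535 + 46514)*((125 - 4*(-171)) - 18865) = 48049*((125 + 684) - 18865) = 48049*(809 - 18865) = 48049*(-18056) = -867572744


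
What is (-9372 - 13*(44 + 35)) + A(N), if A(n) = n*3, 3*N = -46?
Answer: -10445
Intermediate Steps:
N = -46/3 (N = (⅓)*(-46) = -46/3 ≈ -15.333)
A(n) = 3*n
(-9372 - 13*(44 + 35)) + A(N) = (-9372 - 13*(44 + 35)) + 3*(-46/3) = (-9372 - 13*79) - 46 = (-9372 - 1027) - 46 = -10399 - 46 = -10445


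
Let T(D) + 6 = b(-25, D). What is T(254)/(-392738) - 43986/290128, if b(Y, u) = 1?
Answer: -4318380757/28486072616 ≈ -0.15160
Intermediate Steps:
T(D) = -5 (T(D) = -6 + 1 = -5)
T(254)/(-392738) - 43986/290128 = -5/(-392738) - 43986/290128 = -5*(-1/392738) - 43986*1/290128 = 5/392738 - 21993/145064 = -4318380757/28486072616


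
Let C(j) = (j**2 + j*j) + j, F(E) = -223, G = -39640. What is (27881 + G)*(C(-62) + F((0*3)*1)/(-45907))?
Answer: -4116673091795/45907 ≈ -8.9674e+7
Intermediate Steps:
C(j) = j + 2*j**2 (C(j) = (j**2 + j**2) + j = 2*j**2 + j = j + 2*j**2)
(27881 + G)*(C(-62) + F((0*3)*1)/(-45907)) = (27881 - 39640)*(-62*(1 + 2*(-62)) - 223/(-45907)) = -11759*(-62*(1 - 124) - 223*(-1/45907)) = -11759*(-62*(-123) + 223/45907) = -11759*(7626 + 223/45907) = -11759*350087005/45907 = -4116673091795/45907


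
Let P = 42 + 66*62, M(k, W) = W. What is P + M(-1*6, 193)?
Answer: 4327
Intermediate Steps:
P = 4134 (P = 42 + 4092 = 4134)
P + M(-1*6, 193) = 4134 + 193 = 4327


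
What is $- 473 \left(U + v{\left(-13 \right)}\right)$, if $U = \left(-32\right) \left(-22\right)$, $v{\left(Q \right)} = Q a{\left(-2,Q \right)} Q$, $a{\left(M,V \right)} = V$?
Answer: $706189$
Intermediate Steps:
$v{\left(Q \right)} = Q^{3}$ ($v{\left(Q \right)} = Q Q Q = Q^{2} Q = Q^{3}$)
$U = 704$
$- 473 \left(U + v{\left(-13 \right)}\right) = - 473 \left(704 + \left(-13\right)^{3}\right) = - 473 \left(704 - 2197\right) = \left(-473\right) \left(-1493\right) = 706189$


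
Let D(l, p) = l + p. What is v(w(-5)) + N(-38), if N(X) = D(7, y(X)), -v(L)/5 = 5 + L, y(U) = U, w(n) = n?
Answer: -31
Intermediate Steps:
v(L) = -25 - 5*L (v(L) = -5*(5 + L) = -25 - 5*L)
N(X) = 7 + X
v(w(-5)) + N(-38) = (-25 - 5*(-5)) + (7 - 38) = (-25 + 25) - 31 = 0 - 31 = -31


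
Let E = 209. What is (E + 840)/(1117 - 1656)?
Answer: -1049/539 ≈ -1.9462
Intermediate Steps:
(E + 840)/(1117 - 1656) = (209 + 840)/(1117 - 1656) = 1049/(-539) = 1049*(-1/539) = -1049/539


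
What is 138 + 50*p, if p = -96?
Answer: -4662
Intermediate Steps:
138 + 50*p = 138 + 50*(-96) = 138 - 4800 = -4662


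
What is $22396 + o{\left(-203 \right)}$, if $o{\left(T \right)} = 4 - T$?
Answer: $22603$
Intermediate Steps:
$22396 + o{\left(-203 \right)} = 22396 + \left(4 - -203\right) = 22396 + \left(4 + 203\right) = 22396 + 207 = 22603$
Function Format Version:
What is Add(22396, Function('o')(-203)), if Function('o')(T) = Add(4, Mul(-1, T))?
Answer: 22603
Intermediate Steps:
Add(22396, Function('o')(-203)) = Add(22396, Add(4, Mul(-1, -203))) = Add(22396, Add(4, 203)) = Add(22396, 207) = 22603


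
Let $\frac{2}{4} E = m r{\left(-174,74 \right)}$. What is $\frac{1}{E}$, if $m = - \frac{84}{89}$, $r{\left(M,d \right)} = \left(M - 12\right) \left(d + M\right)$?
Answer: $- \frac{89}{3124800} \approx -2.8482 \cdot 10^{-5}$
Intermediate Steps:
$r{\left(M,d \right)} = \left(-12 + M\right) \left(M + d\right)$
$m = - \frac{84}{89}$ ($m = \left(-84\right) \frac{1}{89} = - \frac{84}{89} \approx -0.94382$)
$E = - \frac{3124800}{89}$ ($E = 2 \left(- \frac{84 \left(\left(-174\right)^{2} - -2088 - 888 - 12876\right)}{89}\right) = 2 \left(- \frac{84 \left(30276 + 2088 - 888 - 12876\right)}{89}\right) = 2 \left(\left(- \frac{84}{89}\right) 18600\right) = 2 \left(- \frac{1562400}{89}\right) = - \frac{3124800}{89} \approx -35110.0$)
$\frac{1}{E} = \frac{1}{- \frac{3124800}{89}} = - \frac{89}{3124800}$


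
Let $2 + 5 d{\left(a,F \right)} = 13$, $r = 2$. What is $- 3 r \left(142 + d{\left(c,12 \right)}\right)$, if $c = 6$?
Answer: $- \frac{4326}{5} \approx -865.2$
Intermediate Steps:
$d{\left(a,F \right)} = \frac{11}{5}$ ($d{\left(a,F \right)} = - \frac{2}{5} + \frac{1}{5} \cdot 13 = - \frac{2}{5} + \frac{13}{5} = \frac{11}{5}$)
$- 3 r \left(142 + d{\left(c,12 \right)}\right) = \left(-3\right) 2 \left(142 + \frac{11}{5}\right) = \left(-6\right) \frac{721}{5} = - \frac{4326}{5}$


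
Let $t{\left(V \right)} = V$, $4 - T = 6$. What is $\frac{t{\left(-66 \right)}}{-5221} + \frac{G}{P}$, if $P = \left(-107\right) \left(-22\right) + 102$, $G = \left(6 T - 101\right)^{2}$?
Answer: $\frac{66829045}{12822776} \approx 5.2117$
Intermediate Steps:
$T = -2$ ($T = 4 - 6 = -2$)
$G = 12769$ ($G = \left(6 \left(-2\right) - 101\right)^{2} = \left(-12 - 101\right)^{2} = \left(-113\right)^{2} = 12769$)
$P = 2456$ ($P = 2354 + 102 = 2456$)
$\frac{t{\left(-66 \right)}}{-5221} + \frac{G}{P} = - \frac{66}{-5221} + \frac{12769}{2456} = \left(-66\right) \left(- \frac{1}{5221}\right) + 12769 \cdot \frac{1}{2456} = \frac{66}{5221} + \frac{12769}{2456} = \frac{66829045}{12822776}$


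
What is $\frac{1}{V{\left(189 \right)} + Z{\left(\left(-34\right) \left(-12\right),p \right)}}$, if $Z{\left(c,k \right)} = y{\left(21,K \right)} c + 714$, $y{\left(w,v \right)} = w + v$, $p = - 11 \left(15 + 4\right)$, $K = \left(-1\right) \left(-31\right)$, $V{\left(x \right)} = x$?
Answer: $\frac{1}{22119} \approx 4.521 \cdot 10^{-5}$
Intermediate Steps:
$K = 31$
$p = -209$ ($p = \left(-11\right) 19 = -209$)
$y{\left(w,v \right)} = v + w$
$Z{\left(c,k \right)} = 714 + 52 c$ ($Z{\left(c,k \right)} = \left(31 + 21\right) c + 714 = 52 c + 714 = 714 + 52 c$)
$\frac{1}{V{\left(189 \right)} + Z{\left(\left(-34\right) \left(-12\right),p \right)}} = \frac{1}{189 + \left(714 + 52 \left(\left(-34\right) \left(-12\right)\right)\right)} = \frac{1}{189 + \left(714 + 52 \cdot 408\right)} = \frac{1}{189 + \left(714 + 21216\right)} = \frac{1}{189 + 21930} = \frac{1}{22119}$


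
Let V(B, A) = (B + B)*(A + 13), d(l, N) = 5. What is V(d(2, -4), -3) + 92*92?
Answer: 8564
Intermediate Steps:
V(B, A) = 2*B*(13 + A) (V(B, A) = (2*B)*(13 + A) = 2*B*(13 + A))
V(d(2, -4), -3) + 92*92 = 2*5*(13 - 3) + 92*92 = 2*5*10 + 8464 = 100 + 8464 = 8564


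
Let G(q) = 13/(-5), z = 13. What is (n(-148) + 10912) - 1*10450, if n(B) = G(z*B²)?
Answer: 2297/5 ≈ 459.40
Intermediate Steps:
G(q) = -13/5 (G(q) = 13*(-⅕) = -13/5)
n(B) = -13/5
(n(-148) + 10912) - 1*10450 = (-13/5 + 10912) - 1*10450 = 54547/5 - 10450 = 2297/5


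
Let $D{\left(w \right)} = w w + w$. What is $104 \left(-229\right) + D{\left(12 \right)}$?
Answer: $-23660$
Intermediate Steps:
$D{\left(w \right)} = w + w^{2}$ ($D{\left(w \right)} = w^{2} + w = w + w^{2}$)
$104 \left(-229\right) + D{\left(12 \right)} = 104 \left(-229\right) + 12 \left(1 + 12\right) = -23816 + 12 \cdot 13 = -23816 + 156 = -23660$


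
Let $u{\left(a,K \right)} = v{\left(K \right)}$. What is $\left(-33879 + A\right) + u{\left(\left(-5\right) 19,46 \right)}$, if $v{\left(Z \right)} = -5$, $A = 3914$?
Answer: $-29970$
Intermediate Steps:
$u{\left(a,K \right)} = -5$
$\left(-33879 + A\right) + u{\left(\left(-5\right) 19,46 \right)} = \left(-33879 + 3914\right) - 5 = -29965 - 5 = -29970$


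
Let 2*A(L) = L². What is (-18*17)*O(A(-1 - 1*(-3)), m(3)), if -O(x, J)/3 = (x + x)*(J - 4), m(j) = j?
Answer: -3672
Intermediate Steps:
A(L) = L²/2
O(x, J) = -6*x*(-4 + J) (O(x, J) = -3*(x + x)*(J - 4) = -3*2*x*(-4 + J) = -6*x*(-4 + J))
(-18*17)*O(A(-1 - 1*(-3)), m(3)) = (-18*17)*(6*((-1 - 1*(-3))²/2)*(4 - 1*3)) = -1836*(-1 + 3)²/2*(4 - 3) = -1836*(½)*2² = -1836*(½)*4 = -1836*2 = -306*12 = -3672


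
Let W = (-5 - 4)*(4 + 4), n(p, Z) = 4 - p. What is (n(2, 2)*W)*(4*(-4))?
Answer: 2304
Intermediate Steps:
W = -72 (W = -9*8 = -72)
(n(2, 2)*W)*(4*(-4)) = ((4 - 1*2)*(-72))*(4*(-4)) = ((4 - 2)*(-72))*(-16) = (2*(-72))*(-16) = -144*(-16) = 2304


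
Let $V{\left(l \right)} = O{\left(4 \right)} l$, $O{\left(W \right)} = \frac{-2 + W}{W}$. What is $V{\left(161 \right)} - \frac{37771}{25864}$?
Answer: $\frac{2044281}{25864} \approx 79.04$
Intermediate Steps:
$O{\left(W \right)} = \frac{-2 + W}{W}$
$V{\left(l \right)} = \frac{l}{2}$ ($V{\left(l \right)} = \frac{-2 + 4}{4} l = \frac{1}{4} \cdot 2 l = \frac{l}{2}$)
$V{\left(161 \right)} - \frac{37771}{25864} = \frac{1}{2} \cdot 161 - \frac{37771}{25864} = \frac{161}{2} - \frac{37771}{25864} = \frac{2044281}{25864}$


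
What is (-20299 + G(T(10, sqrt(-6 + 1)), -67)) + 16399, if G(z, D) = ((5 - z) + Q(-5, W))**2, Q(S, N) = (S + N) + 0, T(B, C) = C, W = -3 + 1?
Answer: -3901 + 4*I*sqrt(5) ≈ -3901.0 + 8.9443*I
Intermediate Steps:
W = -2
Q(S, N) = N + S (Q(S, N) = (N + S) + 0 = N + S)
G(z, D) = (-2 - z)**2 (G(z, D) = ((5 - z) + (-2 - 5))**2 = ((5 - z) - 7)**2 = (-2 - z)**2)
(-20299 + G(T(10, sqrt(-6 + 1)), -67)) + 16399 = (-20299 + (2 + sqrt(-6 + 1))**2) + 16399 = (-20299 + (2 + sqrt(-5))**2) + 16399 = (-20299 + (2 + I*sqrt(5))**2) + 16399 = -3900 + (2 + I*sqrt(5))**2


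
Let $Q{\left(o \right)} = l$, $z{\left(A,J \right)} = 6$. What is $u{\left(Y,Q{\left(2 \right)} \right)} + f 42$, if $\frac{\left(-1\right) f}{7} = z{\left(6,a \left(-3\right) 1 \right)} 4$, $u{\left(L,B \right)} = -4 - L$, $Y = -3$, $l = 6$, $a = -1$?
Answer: $-7057$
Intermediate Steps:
$Q{\left(o \right)} = 6$
$f = -168$ ($f = - 7 \cdot 6 \cdot 4 = \left(-7\right) 24 = -168$)
$u{\left(Y,Q{\left(2 \right)} \right)} + f 42 = \left(-4 - -3\right) - 7056 = \left(-4 + 3\right) - 7056 = -1 - 7056 = -7057$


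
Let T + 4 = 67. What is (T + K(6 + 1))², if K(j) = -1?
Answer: 3844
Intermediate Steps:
T = 63 (T = -4 + 67 = 63)
(T + K(6 + 1))² = (63 - 1)² = 62² = 3844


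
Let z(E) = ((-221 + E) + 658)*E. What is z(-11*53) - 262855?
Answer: -177737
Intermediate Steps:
z(E) = E*(437 + E) (z(E) = (437 + E)*E = E*(437 + E))
z(-11*53) - 262855 = (-11*53)*(437 - 11*53) - 262855 = -583*(437 - 583) - 262855 = -583*(-146) - 262855 = 85118 - 262855 = -177737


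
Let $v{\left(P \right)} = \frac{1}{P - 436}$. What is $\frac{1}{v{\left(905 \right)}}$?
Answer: $469$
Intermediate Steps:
$v{\left(P \right)} = \frac{1}{-436 + P}$
$\frac{1}{v{\left(905 \right)}} = \frac{1}{\frac{1}{-436 + 905}} = \frac{1}{\frac{1}{469}} = 469$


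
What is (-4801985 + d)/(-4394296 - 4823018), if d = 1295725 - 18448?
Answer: 1762354/4608657 ≈ 0.38240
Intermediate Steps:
d = 1277277
(-4801985 + d)/(-4394296 - 4823018) = (-4801985 + 1277277)/(-4394296 - 4823018) = -3524708/(-9217314) = -3524708*(-1/9217314) = 1762354/4608657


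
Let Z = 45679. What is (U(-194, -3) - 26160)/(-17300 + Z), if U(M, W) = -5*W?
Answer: -26145/28379 ≈ -0.92128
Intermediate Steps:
(U(-194, -3) - 26160)/(-17300 + Z) = (-5*(-3) - 26160)/(-17300 + 45679) = (15 - 26160)/28379 = -26145*1/28379 = -26145/28379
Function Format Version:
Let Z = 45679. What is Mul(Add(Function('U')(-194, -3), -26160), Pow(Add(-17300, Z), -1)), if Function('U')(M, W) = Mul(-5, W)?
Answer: Rational(-26145, 28379) ≈ -0.92128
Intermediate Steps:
Mul(Add(Function('U')(-194, -3), -26160), Pow(Add(-17300, Z), -1)) = Mul(Add(Mul(-5, -3), -26160), Pow(Add(-17300, 45679), -1)) = Mul(Add(15, -26160), Pow(28379, -1)) = Mul(-26145, Rational(1, 28379)) = Rational(-26145, 28379)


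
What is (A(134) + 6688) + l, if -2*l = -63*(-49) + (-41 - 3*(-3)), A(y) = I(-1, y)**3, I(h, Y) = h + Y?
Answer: 4715595/2 ≈ 2.3578e+6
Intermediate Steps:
I(h, Y) = Y + h
A(y) = (-1 + y)**3 (A(y) = (y - 1)**3 = (-1 + y)**3)
l = -3055/2 (l = -(-63*(-49) + (-41 - 3*(-3)))/2 = -(3087 + (-41 - 1*(-9)))/2 = -(3087 + (-41 + 9))/2 = -(3087 - 32)/2 = -1/2*3055 = -3055/2 ≈ -1527.5)
(A(134) + 6688) + l = ((-1 + 134)**3 + 6688) - 3055/2 = (133**3 + 6688) - 3055/2 = (2352637 + 6688) - 3055/2 = 2359325 - 3055/2 = 4715595/2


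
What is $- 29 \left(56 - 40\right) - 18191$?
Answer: $-18655$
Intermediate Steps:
$- 29 \left(56 - 40\right) - 18191 = \left(-29\right) 16 - 18191 = -464 - 18191 = -18655$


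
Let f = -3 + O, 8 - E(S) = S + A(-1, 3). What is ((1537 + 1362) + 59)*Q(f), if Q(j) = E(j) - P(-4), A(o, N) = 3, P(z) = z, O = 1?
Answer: 32538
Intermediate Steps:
E(S) = 5 - S (E(S) = 8 - (S + 3) = 8 - (3 + S) = 8 + (-3 - S) = 5 - S)
f = -2 (f = -3 + 1 = -2)
Q(j) = 9 - j (Q(j) = (5 - j) - 1*(-4) = (5 - j) + 4 = 9 - j)
((1537 + 1362) + 59)*Q(f) = ((1537 + 1362) + 59)*(9 - 1*(-2)) = (2899 + 59)*(9 + 2) = 2958*11 = 32538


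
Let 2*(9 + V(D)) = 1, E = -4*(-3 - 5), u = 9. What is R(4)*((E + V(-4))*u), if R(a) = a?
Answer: 846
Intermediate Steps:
E = 32 (E = -4*(-8) = 32)
V(D) = -17/2 (V(D) = -9 + (½)*1 = -9 + ½ = -17/2)
R(4)*((E + V(-4))*u) = 4*((32 - 17/2)*9) = 4*((47/2)*9) = 4*(423/2) = 846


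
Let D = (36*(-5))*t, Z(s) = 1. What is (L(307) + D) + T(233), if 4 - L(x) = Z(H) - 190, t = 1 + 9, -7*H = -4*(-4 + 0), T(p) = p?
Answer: -1374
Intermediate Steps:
H = -16/7 (H = -(-4)*(-4 + 0)/7 = -(-4)*(-4)/7 = -⅐*16 = -16/7 ≈ -2.2857)
t = 10
L(x) = 193 (L(x) = 4 - (1 - 190) = 4 - 1*(-189) = 4 + 189 = 193)
D = -1800 (D = (36*(-5))*10 = -180*10 = -1800)
(L(307) + D) + T(233) = (193 - 1800) + 233 = -1607 + 233 = -1374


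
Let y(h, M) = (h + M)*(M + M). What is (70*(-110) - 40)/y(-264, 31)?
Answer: 3870/7223 ≈ 0.53579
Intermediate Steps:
y(h, M) = 2*M*(M + h) (y(h, M) = (M + h)*(2*M) = 2*M*(M + h))
(70*(-110) - 40)/y(-264, 31) = (70*(-110) - 40)/((2*31*(31 - 264))) = (-7700 - 40)/((2*31*(-233))) = -7740/(-14446) = -7740*(-1/14446) = 3870/7223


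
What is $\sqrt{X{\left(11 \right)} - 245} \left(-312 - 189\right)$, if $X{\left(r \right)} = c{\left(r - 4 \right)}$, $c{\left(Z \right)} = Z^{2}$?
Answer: $- 7014 i \approx - 7014.0 i$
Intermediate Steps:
$X{\left(r \right)} = \left(-4 + r\right)^{2}$ ($X{\left(r \right)} = \left(r - 4\right)^{2} = \left(-4 + r\right)^{2}$)
$\sqrt{X{\left(11 \right)} - 245} \left(-312 - 189\right) = \sqrt{\left(-4 + 11\right)^{2} - 245} \left(-312 - 189\right) = \sqrt{7^{2} - 245} \left(-501\right) = \sqrt{49 - 245} \left(-501\right) = \sqrt{-196} \left(-501\right) = 14 i \left(-501\right) = - 7014 i$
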